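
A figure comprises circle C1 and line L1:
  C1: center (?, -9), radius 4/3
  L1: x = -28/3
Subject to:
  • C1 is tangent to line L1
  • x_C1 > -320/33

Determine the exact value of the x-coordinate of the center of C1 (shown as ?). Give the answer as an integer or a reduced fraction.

1. [C1‖L1]  x_C1² + (56/3)x_C1 + 256/3 = 0  ⇒  x_C1 = -32/3 or -8
2. given x_C1 > -320/33: keep -8

-8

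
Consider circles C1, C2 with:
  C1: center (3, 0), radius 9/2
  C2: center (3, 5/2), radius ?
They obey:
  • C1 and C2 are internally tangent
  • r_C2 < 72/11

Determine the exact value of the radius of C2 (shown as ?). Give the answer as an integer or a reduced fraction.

2

1. [int C1,C2]  r_C2² − 9r_C2 + 14 = 0  ⇒  r_C2 = 2 or 7
2. given r_C2 < 72/11: keep 2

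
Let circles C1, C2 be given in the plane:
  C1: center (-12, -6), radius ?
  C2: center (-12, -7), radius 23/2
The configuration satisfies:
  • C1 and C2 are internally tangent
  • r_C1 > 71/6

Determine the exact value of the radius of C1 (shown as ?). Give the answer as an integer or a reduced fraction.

25/2

1. [int C1,C2]  r_C1² − 23r_C1 + 525/4 = 0  ⇒  r_C1 = 21/2 or 25/2
2. given r_C1 > 71/6: keep 25/2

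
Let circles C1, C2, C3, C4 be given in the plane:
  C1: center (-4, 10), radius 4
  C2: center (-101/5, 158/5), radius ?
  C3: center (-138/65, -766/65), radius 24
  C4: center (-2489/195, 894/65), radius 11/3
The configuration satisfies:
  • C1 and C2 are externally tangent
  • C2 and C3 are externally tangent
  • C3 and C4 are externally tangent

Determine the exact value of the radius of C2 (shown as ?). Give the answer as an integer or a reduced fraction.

1. [ext C1·C2]  r_C2² + 8r_C2 − 713 = 0  ⇒  r_C2 = 23 (r>0 drops 1)
2. [ext C2·C3]  r_C2² + 48r_C2 − 1633 = 0  ⇒  r_C2 = 23 (r>0 drops 1)

23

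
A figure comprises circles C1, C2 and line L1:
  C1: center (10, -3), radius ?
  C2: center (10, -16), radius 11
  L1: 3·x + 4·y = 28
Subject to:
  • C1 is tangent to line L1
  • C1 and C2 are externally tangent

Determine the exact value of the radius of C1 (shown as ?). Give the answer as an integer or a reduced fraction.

1. [C1‖L1]  r_C1² − 4 = 0  ⇒  r_C1 = 2 (r>0 drops 1)
2. [ext C1·C2]  r_C1² + 22r_C1 − 48 = 0  ⇒  r_C1 = 2 (r>0 drops 1)

2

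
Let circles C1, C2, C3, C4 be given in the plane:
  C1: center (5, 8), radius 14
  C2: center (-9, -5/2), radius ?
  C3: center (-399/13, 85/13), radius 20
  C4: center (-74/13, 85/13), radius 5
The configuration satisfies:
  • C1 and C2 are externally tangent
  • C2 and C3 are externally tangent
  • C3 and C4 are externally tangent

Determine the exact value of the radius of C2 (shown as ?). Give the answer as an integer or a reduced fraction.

1. [ext C1·C2]  r_C2² + 28r_C2 − 441/4 = 0  ⇒  r_C2 = 7/2 (r>0 drops 1)
2. [ext C2·C3]  r_C2² + 40r_C2 − 609/4 = 0  ⇒  r_C2 = 7/2 (r>0 drops 1)

7/2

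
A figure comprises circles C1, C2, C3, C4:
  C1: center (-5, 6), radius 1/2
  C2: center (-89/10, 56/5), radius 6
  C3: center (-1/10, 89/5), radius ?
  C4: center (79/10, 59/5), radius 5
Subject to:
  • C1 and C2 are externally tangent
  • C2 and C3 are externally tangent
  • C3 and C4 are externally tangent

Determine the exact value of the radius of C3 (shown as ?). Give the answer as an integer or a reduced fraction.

5

1. [ext C2·C3]  r_C3² + 12r_C3 − 85 = 0  ⇒  r_C3 = 5 (r>0 drops 1)
2. [ext C3·C4]  r_C3² + 10r_C3 − 75 = 0  ⇒  r_C3 = 5 (r>0 drops 1)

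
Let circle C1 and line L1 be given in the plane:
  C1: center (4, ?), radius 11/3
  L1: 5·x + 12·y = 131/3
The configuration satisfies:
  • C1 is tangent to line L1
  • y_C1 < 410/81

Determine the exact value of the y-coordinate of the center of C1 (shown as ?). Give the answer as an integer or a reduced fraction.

-2

1. [C1‖L1]  y_C1² − (71/18)y_C1 − 107/9 = 0  ⇒  y_C1 = -2 or 107/18
2. given y_C1 < 410/81: keep -2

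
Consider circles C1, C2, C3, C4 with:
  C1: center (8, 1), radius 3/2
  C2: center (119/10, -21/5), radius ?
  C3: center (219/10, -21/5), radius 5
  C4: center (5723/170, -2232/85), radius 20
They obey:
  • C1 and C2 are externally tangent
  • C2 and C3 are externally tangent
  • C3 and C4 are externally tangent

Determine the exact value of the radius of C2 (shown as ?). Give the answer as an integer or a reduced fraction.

1. [ext C1·C2]  r_C2² + 3r_C2 − 40 = 0  ⇒  r_C2 = 5 (r>0 drops 1)
2. [ext C2·C3]  r_C2² + 10r_C2 − 75 = 0  ⇒  r_C2 = 5 (r>0 drops 1)

5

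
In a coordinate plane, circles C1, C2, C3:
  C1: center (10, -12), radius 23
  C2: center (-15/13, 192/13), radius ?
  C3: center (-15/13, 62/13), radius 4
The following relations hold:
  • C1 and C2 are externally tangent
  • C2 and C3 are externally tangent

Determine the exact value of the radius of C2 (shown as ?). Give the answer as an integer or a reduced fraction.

6

1. [ext C1·C2]  r_C2² + 46r_C2 − 312 = 0  ⇒  r_C2 = 6 (r>0 drops 1)
2. [ext C2·C3]  r_C2² + 8r_C2 − 84 = 0  ⇒  r_C2 = 6 (r>0 drops 1)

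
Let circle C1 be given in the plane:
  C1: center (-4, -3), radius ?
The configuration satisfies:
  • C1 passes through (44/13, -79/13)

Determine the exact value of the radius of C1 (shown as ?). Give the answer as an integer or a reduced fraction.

8

1. [C1∋P]  r_C1² − 64 = 0  ⇒  r_C1 = 8 (r>0 drops 1)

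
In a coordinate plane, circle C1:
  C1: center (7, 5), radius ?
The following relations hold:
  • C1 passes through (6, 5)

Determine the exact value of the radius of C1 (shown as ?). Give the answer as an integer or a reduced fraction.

1. [C1∋P]  r_C1² − 1 = 0  ⇒  r_C1 = 1 (r>0 drops 1)

1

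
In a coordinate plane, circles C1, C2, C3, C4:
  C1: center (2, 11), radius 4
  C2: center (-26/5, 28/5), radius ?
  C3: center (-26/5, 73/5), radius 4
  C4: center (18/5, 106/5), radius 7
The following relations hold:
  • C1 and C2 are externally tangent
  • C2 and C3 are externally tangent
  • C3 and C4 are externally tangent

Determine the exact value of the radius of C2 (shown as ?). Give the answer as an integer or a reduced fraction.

5

1. [ext C1·C2]  r_C2² + 8r_C2 − 65 = 0  ⇒  r_C2 = 5 (r>0 drops 1)
2. [ext C2·C3]  r_C2² + 8r_C2 − 65 = 0  ⇒  r_C2 = 5 (r>0 drops 1)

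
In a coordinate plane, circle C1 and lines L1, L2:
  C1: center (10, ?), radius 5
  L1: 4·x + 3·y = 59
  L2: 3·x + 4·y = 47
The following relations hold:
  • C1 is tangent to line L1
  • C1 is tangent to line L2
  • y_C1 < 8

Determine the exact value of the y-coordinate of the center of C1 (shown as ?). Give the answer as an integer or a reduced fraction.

-2

1. [C1‖L1]  y_C1² − (38/3)y_C1 − 88/3 = 0  ⇒  y_C1 = -2 or 44/3
2. [C1‖L2]  y_C1² − (17/2)y_C1 − 21 = 0  ⇒  y_C1 = -2 or 21/2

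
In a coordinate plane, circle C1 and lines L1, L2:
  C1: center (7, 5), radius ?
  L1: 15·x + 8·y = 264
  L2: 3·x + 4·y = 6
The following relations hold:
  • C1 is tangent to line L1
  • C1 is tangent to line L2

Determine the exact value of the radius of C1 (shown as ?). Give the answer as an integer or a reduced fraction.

7

1. [C1‖L1]  r_C1² − 49 = 0  ⇒  r_C1 = 7 (r>0 drops 1)
2. [C1‖L2]  r_C1² − 49 = 0  ⇒  r_C1 = 7 (r>0 drops 1)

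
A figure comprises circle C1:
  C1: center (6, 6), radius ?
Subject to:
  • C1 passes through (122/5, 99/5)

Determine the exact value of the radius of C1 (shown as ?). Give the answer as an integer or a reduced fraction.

1. [C1∋P]  r_C1² − 529 = 0  ⇒  r_C1 = 23 (r>0 drops 1)

23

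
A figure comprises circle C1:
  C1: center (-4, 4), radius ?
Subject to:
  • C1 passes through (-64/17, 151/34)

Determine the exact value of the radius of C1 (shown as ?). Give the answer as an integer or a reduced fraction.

1. [C1∋P]  r_C1² − 1/4 = 0  ⇒  r_C1 = 1/2 (r>0 drops 1)

1/2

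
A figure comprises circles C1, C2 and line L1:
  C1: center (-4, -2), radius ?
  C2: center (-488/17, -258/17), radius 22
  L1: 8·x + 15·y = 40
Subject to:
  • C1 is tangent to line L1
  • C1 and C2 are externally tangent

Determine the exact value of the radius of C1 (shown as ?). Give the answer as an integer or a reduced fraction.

6

1. [C1‖L1]  r_C1² − 36 = 0  ⇒  r_C1 = 6 (r>0 drops 1)
2. [ext C1·C2]  r_C1² + 44r_C1 − 300 = 0  ⇒  r_C1 = 6 (r>0 drops 1)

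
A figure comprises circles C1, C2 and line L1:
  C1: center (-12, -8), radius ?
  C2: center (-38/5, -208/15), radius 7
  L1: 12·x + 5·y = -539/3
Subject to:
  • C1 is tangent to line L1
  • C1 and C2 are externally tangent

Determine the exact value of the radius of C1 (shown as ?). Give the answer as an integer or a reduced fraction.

1/3

1. [C1‖L1]  r_C1² − 1/9 = 0  ⇒  r_C1 = 1/3 (r>0 drops 1)
2. [ext C1·C2]  r_C1² + 14r_C1 − 43/9 = 0  ⇒  r_C1 = 1/3 (r>0 drops 1)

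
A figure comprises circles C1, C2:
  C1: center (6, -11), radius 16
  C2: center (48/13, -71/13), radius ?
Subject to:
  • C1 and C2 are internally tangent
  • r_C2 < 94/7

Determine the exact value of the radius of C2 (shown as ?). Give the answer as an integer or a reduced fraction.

1. [int C1,C2]  r_C2² − 32r_C2 + 220 = 0  ⇒  r_C2 = 10 or 22
2. given r_C2 < 94/7: keep 10

10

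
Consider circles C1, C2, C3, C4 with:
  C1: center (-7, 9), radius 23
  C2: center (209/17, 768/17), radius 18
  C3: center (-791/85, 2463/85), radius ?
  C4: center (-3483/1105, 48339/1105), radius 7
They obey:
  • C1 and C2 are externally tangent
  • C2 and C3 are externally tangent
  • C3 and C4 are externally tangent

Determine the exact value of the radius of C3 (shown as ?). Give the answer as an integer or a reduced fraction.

1. [ext C2·C3]  r_C3² + 36r_C3 − 405 = 0  ⇒  r_C3 = 9 (r>0 drops 1)
2. [ext C3·C4]  r_C3² + 14r_C3 − 207 = 0  ⇒  r_C3 = 9 (r>0 drops 1)

9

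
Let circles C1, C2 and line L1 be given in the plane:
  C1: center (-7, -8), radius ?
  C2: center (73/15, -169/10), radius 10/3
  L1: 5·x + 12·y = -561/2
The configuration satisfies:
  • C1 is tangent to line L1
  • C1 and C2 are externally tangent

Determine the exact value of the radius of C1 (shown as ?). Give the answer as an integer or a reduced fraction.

1. [C1‖L1]  r_C1² − 529/4 = 0  ⇒  r_C1 = 23/2 (r>0 drops 1)
2. [ext C1·C2]  r_C1² + (20/3)r_C1 − 2507/12 = 0  ⇒  r_C1 = 23/2 (r>0 drops 1)

23/2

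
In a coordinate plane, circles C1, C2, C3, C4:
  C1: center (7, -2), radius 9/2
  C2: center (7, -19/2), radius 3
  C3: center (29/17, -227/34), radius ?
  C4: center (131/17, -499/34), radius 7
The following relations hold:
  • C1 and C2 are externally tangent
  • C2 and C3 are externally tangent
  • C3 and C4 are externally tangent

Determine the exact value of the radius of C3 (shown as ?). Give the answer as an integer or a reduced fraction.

1. [ext C2·C3]  r_C3² + 6r_C3 − 27 = 0  ⇒  r_C3 = 3 (r>0 drops 1)
2. [ext C3·C4]  r_C3² + 14r_C3 − 51 = 0  ⇒  r_C3 = 3 (r>0 drops 1)

3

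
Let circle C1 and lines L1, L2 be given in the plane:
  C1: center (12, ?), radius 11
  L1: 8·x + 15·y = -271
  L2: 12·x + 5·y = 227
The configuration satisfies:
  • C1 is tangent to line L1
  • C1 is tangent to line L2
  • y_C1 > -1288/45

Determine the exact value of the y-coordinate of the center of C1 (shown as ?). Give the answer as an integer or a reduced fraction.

-12

1. [C1‖L1]  y_C1² + (734/15)y_C1 + 2216/5 = 0  ⇒  y_C1 = -554/15 or -12
2. [C1‖L2]  y_C1² − (166/5)y_C1 − 2712/5 = 0  ⇒  y_C1 = -12 or 226/5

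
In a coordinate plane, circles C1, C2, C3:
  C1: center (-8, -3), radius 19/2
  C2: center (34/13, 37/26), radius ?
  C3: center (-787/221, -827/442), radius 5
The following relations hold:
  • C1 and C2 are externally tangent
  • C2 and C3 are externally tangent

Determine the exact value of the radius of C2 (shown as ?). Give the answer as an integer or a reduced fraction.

1. [ext C1·C2]  r_C2² + 19r_C2 − 42 = 0  ⇒  r_C2 = 2 (r>0 drops 1)
2. [ext C2·C3]  r_C2² + 10r_C2 − 24 = 0  ⇒  r_C2 = 2 (r>0 drops 1)

2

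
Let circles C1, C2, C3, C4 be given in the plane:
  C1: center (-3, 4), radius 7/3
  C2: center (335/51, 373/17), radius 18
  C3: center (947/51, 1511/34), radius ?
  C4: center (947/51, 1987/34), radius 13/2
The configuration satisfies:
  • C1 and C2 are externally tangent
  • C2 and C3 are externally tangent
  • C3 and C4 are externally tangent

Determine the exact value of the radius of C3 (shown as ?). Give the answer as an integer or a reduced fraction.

1. [ext C2·C3]  r_C3² + 36r_C3 − 1305/4 = 0  ⇒  r_C3 = 15/2 (r>0 drops 1)
2. [ext C3·C4]  r_C3² + 13r_C3 − 615/4 = 0  ⇒  r_C3 = 15/2 (r>0 drops 1)

15/2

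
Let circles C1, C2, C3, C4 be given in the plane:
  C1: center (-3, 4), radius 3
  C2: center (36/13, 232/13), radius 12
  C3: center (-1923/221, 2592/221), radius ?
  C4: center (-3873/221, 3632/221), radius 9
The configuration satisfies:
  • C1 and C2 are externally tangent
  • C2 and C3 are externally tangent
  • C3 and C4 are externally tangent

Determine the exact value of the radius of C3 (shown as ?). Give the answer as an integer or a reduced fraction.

1. [ext C2·C3]  r_C3² + 24r_C3 − 25 = 0  ⇒  r_C3 = 1 (r>0 drops 1)
2. [ext C3·C4]  r_C3² + 18r_C3 − 19 = 0  ⇒  r_C3 = 1 (r>0 drops 1)

1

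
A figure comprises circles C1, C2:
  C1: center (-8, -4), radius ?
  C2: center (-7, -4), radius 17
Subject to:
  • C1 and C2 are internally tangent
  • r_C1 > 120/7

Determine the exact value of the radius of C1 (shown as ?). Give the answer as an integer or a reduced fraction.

18

1. [int C1,C2]  r_C1² − 34r_C1 + 288 = 0  ⇒  r_C1 = 16 or 18
2. given r_C1 > 120/7: keep 18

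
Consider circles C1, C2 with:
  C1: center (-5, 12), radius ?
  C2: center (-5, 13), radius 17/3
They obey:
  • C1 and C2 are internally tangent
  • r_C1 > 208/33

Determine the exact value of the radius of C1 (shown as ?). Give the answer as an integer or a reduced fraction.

1. [int C1,C2]  r_C1² − (34/3)r_C1 + 280/9 = 0  ⇒  r_C1 = 14/3 or 20/3
2. given r_C1 > 208/33: keep 20/3

20/3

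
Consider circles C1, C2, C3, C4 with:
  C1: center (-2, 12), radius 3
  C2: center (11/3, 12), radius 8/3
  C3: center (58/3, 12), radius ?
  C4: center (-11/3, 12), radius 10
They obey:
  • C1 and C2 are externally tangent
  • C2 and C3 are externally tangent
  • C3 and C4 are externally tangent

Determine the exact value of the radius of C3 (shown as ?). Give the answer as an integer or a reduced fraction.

1. [ext C2·C3]  r_C3² + (16/3)r_C3 − 715/3 = 0  ⇒  r_C3 = 13 (r>0 drops 1)
2. [ext C3·C4]  r_C3² + 20r_C3 − 429 = 0  ⇒  r_C3 = 13 (r>0 drops 1)

13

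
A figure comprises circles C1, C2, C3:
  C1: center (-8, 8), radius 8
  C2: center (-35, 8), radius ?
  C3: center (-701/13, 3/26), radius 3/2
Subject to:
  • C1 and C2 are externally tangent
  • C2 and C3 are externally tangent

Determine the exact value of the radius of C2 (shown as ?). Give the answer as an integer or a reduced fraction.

1. [ext C1·C2]  r_C2² + 16r_C2 − 665 = 0  ⇒  r_C2 = 19 (r>0 drops 1)
2. [ext C2·C3]  r_C2² + 3r_C2 − 418 = 0  ⇒  r_C2 = 19 (r>0 drops 1)

19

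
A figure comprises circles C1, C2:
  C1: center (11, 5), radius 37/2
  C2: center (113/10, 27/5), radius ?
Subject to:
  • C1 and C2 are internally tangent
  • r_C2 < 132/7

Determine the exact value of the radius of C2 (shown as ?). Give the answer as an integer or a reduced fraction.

1. [int C1,C2]  r_C2² − 37r_C2 + 342 = 0  ⇒  r_C2 = 18 or 19
2. given r_C2 < 132/7: keep 18

18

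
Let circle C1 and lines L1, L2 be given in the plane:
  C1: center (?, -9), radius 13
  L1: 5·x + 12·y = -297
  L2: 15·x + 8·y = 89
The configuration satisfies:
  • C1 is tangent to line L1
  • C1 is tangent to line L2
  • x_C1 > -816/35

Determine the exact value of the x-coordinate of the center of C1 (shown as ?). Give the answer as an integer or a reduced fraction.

1. [C1‖L1]  x_C1² + (378/5)x_C1 + 1432/5 = 0  ⇒  x_C1 = -358/5 or -4
2. [C1‖L2]  x_C1² − (322/15)x_C1 − 1528/15 = 0  ⇒  x_C1 = -4 or 382/15

-4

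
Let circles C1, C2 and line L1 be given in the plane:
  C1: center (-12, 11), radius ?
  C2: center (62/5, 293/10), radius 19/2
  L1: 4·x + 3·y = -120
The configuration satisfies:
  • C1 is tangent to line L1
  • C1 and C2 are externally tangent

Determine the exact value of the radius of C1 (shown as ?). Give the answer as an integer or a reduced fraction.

21

1. [C1‖L1]  r_C1² − 441 = 0  ⇒  r_C1 = 21 (r>0 drops 1)
2. [ext C1·C2]  r_C1² + 19r_C1 − 840 = 0  ⇒  r_C1 = 21 (r>0 drops 1)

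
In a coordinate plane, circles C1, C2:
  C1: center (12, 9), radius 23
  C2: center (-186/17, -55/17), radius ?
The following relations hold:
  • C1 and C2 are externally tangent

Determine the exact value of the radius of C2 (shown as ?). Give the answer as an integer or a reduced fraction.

1. [ext C1·C2]  r_C2² + 46r_C2 − 147 = 0  ⇒  r_C2 = 3 (r>0 drops 1)

3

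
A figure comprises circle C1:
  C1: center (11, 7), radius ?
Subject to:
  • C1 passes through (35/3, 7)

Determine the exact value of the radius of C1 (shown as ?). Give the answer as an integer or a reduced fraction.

2/3

1. [C1∋P]  r_C1² − 4/9 = 0  ⇒  r_C1 = 2/3 (r>0 drops 1)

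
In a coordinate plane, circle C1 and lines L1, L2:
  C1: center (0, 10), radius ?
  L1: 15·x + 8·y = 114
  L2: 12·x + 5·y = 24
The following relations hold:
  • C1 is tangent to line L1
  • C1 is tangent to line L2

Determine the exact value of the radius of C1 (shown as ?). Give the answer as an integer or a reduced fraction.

2

1. [C1‖L1]  r_C1² − 4 = 0  ⇒  r_C1 = 2 (r>0 drops 1)
2. [C1‖L2]  r_C1² − 4 = 0  ⇒  r_C1 = 2 (r>0 drops 1)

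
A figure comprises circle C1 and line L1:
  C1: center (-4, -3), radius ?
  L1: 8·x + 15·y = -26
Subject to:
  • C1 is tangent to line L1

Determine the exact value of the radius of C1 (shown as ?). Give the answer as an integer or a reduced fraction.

3

1. [C1‖L1]  r_C1² − 9 = 0  ⇒  r_C1 = 3 (r>0 drops 1)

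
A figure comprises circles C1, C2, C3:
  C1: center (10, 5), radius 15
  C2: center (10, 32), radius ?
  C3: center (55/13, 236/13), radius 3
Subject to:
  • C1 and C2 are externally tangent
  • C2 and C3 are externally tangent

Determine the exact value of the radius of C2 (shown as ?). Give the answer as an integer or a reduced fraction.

12

1. [ext C1·C2]  r_C2² + 30r_C2 − 504 = 0  ⇒  r_C2 = 12 (r>0 drops 1)
2. [ext C2·C3]  r_C2² + 6r_C2 − 216 = 0  ⇒  r_C2 = 12 (r>0 drops 1)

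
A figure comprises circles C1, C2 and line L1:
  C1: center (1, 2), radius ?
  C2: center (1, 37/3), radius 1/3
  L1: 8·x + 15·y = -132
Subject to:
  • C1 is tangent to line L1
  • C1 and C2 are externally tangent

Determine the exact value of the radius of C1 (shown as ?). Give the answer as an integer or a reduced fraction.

1. [C1‖L1]  r_C1² − 100 = 0  ⇒  r_C1 = 10 (r>0 drops 1)
2. [ext C1·C2]  r_C1² + (2/3)r_C1 − 320/3 = 0  ⇒  r_C1 = 10 (r>0 drops 1)

10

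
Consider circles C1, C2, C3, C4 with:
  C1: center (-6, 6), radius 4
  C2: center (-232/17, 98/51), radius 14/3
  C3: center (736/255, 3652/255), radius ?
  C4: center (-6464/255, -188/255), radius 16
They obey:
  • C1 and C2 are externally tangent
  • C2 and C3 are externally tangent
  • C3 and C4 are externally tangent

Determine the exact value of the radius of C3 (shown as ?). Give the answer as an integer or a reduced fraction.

1. [ext C2·C3]  r_C3² + (28/3)r_C3 − 1216/3 = 0  ⇒  r_C3 = 16 (r>0 drops 1)
2. [ext C3·C4]  r_C3² + 32r_C3 − 768 = 0  ⇒  r_C3 = 16 (r>0 drops 1)

16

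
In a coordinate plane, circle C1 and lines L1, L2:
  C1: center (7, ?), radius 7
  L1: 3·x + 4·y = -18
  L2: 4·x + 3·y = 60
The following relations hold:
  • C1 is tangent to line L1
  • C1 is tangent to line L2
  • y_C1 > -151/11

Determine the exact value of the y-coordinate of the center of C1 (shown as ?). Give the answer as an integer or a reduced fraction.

-1

1. [C1‖L1]  y_C1² + (39/2)y_C1 + 37/2 = 0  ⇒  y_C1 = -37/2 or -1
2. [C1‖L2]  y_C1² − (64/3)y_C1 − 67/3 = 0  ⇒  y_C1 = -1 or 67/3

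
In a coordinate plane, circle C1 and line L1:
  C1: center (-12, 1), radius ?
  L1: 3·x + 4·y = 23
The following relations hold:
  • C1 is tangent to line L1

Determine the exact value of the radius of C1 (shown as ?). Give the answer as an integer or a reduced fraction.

1. [C1‖L1]  r_C1² − 121 = 0  ⇒  r_C1 = 11 (r>0 drops 1)

11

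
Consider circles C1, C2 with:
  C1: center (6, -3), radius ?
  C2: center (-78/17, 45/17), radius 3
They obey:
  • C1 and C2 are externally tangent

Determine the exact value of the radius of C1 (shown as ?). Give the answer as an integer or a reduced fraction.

1. [ext C1·C2]  r_C1² + 6r_C1 − 135 = 0  ⇒  r_C1 = 9 (r>0 drops 1)

9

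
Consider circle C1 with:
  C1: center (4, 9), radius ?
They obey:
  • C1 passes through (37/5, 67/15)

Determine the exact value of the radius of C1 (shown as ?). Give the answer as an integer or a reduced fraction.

17/3

1. [C1∋P]  r_C1² − 289/9 = 0  ⇒  r_C1 = 17/3 (r>0 drops 1)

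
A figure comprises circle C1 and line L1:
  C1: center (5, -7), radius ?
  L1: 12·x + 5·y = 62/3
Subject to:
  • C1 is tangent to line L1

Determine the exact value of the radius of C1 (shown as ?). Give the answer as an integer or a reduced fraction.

1/3

1. [C1‖L1]  r_C1² − 1/9 = 0  ⇒  r_C1 = 1/3 (r>0 drops 1)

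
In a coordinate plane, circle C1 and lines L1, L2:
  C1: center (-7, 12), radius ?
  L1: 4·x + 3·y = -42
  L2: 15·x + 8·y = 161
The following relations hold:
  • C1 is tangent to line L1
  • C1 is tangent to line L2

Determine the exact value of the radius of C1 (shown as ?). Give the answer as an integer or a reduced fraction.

10

1. [C1‖L1]  r_C1² − 100 = 0  ⇒  r_C1 = 10 (r>0 drops 1)
2. [C1‖L2]  r_C1² − 100 = 0  ⇒  r_C1 = 10 (r>0 drops 1)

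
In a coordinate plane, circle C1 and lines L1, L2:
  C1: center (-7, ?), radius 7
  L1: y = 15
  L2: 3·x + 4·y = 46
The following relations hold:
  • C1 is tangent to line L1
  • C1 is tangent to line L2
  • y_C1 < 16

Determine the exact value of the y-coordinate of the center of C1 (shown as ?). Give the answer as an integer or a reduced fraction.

8

1. [C1‖L1]  y_C1² − 30y_C1 + 176 = 0  ⇒  y_C1 = 8 or 22
2. [C1‖L2]  y_C1² − (67/2)y_C1 + 204 = 0  ⇒  y_C1 = 8 or 51/2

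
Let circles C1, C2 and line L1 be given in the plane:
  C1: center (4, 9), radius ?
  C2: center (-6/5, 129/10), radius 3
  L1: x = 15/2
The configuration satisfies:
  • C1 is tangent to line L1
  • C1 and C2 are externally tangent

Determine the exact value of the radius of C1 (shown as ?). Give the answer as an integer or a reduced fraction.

1. [C1‖L1]  r_C1² − 49/4 = 0  ⇒  r_C1 = 7/2 (r>0 drops 1)
2. [ext C1·C2]  r_C1² + 6r_C1 − 133/4 = 0  ⇒  r_C1 = 7/2 (r>0 drops 1)

7/2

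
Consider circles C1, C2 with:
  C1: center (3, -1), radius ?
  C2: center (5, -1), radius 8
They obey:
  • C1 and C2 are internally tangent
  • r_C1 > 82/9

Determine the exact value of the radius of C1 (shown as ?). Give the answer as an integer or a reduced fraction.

1. [int C1,C2]  r_C1² − 16r_C1 + 60 = 0  ⇒  r_C1 = 6 or 10
2. given r_C1 > 82/9: keep 10

10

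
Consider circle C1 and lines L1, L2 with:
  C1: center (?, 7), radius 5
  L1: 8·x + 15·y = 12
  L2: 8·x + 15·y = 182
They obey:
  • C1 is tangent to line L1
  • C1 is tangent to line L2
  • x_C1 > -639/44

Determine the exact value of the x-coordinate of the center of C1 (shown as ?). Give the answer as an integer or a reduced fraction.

1. [C1‖L1]  x_C1² + (93/4)x_C1 + 89/4 = 0  ⇒  x_C1 = -89/4 or -1
2. [C1‖L2]  x_C1² − (77/4)x_C1 − 81/4 = 0  ⇒  x_C1 = -1 or 81/4

-1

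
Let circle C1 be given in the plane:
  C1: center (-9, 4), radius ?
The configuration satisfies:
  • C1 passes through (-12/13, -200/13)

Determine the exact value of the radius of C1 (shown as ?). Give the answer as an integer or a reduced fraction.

1. [C1∋P]  r_C1² − 441 = 0  ⇒  r_C1 = 21 (r>0 drops 1)

21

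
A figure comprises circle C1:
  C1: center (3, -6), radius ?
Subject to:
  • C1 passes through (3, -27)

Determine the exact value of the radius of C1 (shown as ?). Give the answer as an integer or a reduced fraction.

1. [C1∋P]  r_C1² − 441 = 0  ⇒  r_C1 = 21 (r>0 drops 1)

21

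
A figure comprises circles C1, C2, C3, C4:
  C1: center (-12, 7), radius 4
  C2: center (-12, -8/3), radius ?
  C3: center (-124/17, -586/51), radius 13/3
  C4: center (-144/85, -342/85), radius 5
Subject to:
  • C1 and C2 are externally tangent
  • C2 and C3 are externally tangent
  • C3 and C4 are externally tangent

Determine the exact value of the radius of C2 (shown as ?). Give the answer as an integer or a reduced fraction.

17/3

1. [ext C1·C2]  r_C2² + 8r_C2 − 697/9 = 0  ⇒  r_C2 = 17/3 (r>0 drops 1)
2. [ext C2·C3]  r_C2² + (26/3)r_C2 − 731/9 = 0  ⇒  r_C2 = 17/3 (r>0 drops 1)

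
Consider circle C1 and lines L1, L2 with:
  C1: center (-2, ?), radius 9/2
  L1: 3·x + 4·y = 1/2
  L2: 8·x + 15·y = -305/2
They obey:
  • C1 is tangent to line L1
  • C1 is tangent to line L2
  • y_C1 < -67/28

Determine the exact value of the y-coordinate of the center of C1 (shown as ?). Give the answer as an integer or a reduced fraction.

-4

1. [C1‖L1]  y_C1² − (13/4)y_C1 − 29 = 0  ⇒  y_C1 = -4 or 29/4
2. [C1‖L2]  y_C1² + (91/5)y_C1 + 284/5 = 0  ⇒  y_C1 = -71/5 or -4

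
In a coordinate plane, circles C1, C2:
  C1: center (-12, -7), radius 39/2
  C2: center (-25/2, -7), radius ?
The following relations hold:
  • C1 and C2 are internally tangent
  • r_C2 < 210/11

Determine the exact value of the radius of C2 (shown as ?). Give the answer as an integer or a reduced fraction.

1. [int C1,C2]  r_C2² − 39r_C2 + 380 = 0  ⇒  r_C2 = 19 or 20
2. given r_C2 < 210/11: keep 19

19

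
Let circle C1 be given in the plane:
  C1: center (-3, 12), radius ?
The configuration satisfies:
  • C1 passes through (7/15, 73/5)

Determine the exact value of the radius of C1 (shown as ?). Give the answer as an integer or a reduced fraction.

13/3

1. [C1∋P]  r_C1² − 169/9 = 0  ⇒  r_C1 = 13/3 (r>0 drops 1)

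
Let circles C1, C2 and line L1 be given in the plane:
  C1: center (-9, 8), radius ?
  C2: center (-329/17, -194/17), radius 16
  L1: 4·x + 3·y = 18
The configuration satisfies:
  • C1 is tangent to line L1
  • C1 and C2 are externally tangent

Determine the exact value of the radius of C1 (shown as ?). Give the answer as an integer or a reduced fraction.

6

1. [C1‖L1]  r_C1² − 36 = 0  ⇒  r_C1 = 6 (r>0 drops 1)
2. [ext C1·C2]  r_C1² + 32r_C1 − 228 = 0  ⇒  r_C1 = 6 (r>0 drops 1)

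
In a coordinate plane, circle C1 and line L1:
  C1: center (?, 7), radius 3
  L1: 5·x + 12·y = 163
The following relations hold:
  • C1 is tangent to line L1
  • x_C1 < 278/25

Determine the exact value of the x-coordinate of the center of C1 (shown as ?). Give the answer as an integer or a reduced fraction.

1. [C1‖L1]  x_C1² − (158/5)x_C1 + 944/5 = 0  ⇒  x_C1 = 8 or 118/5
2. given x_C1 < 278/25: keep 8

8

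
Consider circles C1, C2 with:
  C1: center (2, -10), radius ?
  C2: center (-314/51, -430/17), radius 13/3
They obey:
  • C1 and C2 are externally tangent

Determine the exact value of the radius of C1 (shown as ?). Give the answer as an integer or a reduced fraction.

13

1. [ext C1·C2]  r_C1² + (26/3)r_C1 − 845/3 = 0  ⇒  r_C1 = 13 (r>0 drops 1)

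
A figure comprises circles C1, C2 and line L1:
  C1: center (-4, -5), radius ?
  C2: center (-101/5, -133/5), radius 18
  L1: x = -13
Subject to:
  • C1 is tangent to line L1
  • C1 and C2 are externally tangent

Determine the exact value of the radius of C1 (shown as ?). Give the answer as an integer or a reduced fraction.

9

1. [C1‖L1]  r_C1² − 81 = 0  ⇒  r_C1 = 9 (r>0 drops 1)
2. [ext C1·C2]  r_C1² + 36r_C1 − 405 = 0  ⇒  r_C1 = 9 (r>0 drops 1)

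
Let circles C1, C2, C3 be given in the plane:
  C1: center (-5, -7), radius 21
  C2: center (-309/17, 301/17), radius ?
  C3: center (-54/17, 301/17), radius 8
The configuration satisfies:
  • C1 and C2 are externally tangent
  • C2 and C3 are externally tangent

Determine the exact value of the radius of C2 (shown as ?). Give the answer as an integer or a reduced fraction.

7

1. [ext C1·C2]  r_C2² + 42r_C2 − 343 = 0  ⇒  r_C2 = 7 (r>0 drops 1)
2. [ext C2·C3]  r_C2² + 16r_C2 − 161 = 0  ⇒  r_C2 = 7 (r>0 drops 1)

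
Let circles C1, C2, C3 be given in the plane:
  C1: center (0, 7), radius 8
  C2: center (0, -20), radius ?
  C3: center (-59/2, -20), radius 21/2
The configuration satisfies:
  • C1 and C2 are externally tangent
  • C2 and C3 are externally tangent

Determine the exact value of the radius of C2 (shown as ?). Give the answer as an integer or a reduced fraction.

19

1. [ext C1·C2]  r_C2² + 16r_C2 − 665 = 0  ⇒  r_C2 = 19 (r>0 drops 1)
2. [ext C2·C3]  r_C2² + 21r_C2 − 760 = 0  ⇒  r_C2 = 19 (r>0 drops 1)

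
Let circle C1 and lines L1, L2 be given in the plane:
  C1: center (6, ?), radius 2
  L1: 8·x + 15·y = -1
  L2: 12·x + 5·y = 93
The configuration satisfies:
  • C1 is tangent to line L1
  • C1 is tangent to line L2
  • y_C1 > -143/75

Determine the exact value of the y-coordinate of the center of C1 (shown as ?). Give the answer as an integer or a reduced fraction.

1. [C1‖L1]  y_C1² + (98/15)y_C1 + 83/15 = 0  ⇒  y_C1 = -83/15 or -1
2. [C1‖L2]  y_C1² − (42/5)y_C1 − 47/5 = 0  ⇒  y_C1 = -1 or 47/5

-1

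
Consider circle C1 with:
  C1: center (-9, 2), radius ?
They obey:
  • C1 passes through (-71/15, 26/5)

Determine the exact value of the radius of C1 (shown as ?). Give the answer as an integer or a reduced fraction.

1. [C1∋P]  r_C1² − 256/9 = 0  ⇒  r_C1 = 16/3 (r>0 drops 1)

16/3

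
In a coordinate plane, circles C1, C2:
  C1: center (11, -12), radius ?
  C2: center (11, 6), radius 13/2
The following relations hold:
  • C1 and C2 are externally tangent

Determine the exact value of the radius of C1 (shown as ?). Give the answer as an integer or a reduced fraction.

1. [ext C1·C2]  r_C1² + 13r_C1 − 1127/4 = 0  ⇒  r_C1 = 23/2 (r>0 drops 1)

23/2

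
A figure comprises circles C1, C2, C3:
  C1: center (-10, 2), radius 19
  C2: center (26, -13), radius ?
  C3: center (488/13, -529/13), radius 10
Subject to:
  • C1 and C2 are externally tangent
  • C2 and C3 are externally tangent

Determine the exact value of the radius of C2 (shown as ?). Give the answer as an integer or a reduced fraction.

1. [ext C1·C2]  r_C2² + 38r_C2 − 1160 = 0  ⇒  r_C2 = 20 (r>0 drops 1)
2. [ext C2·C3]  r_C2² + 20r_C2 − 800 = 0  ⇒  r_C2 = 20 (r>0 drops 1)

20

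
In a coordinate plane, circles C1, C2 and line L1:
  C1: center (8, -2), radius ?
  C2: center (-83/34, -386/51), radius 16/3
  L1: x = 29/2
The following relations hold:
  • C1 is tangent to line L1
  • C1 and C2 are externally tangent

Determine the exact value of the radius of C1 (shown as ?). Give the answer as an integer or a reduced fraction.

1. [C1‖L1]  r_C1² − 169/4 = 0  ⇒  r_C1 = 13/2 (r>0 drops 1)
2. [ext C1·C2]  r_C1² + (32/3)r_C1 − 1339/12 = 0  ⇒  r_C1 = 13/2 (r>0 drops 1)

13/2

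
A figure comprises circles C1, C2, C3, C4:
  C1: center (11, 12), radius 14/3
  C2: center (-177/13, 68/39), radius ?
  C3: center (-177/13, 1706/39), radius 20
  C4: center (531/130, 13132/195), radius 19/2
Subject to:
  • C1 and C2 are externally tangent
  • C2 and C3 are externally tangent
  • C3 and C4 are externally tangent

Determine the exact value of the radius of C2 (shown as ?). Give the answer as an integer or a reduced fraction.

1. [ext C1·C2]  r_C2² + (28/3)r_C2 − 2068/3 = 0  ⇒  r_C2 = 22 (r>0 drops 1)
2. [ext C2·C3]  r_C2² + 40r_C2 − 1364 = 0  ⇒  r_C2 = 22 (r>0 drops 1)

22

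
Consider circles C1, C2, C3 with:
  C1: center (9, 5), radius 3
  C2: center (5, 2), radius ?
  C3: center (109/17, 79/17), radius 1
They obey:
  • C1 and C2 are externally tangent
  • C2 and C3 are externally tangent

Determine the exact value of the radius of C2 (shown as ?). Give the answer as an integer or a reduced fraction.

1. [ext C1·C2]  r_C2² + 6r_C2 − 16 = 0  ⇒  r_C2 = 2 (r>0 drops 1)
2. [ext C2·C3]  r_C2² + 2r_C2 − 8 = 0  ⇒  r_C2 = 2 (r>0 drops 1)

2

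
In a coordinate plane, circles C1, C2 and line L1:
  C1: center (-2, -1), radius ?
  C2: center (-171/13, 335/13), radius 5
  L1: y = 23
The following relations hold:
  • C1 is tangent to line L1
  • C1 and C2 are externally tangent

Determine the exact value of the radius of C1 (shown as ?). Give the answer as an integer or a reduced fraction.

1. [C1‖L1]  r_C1² − 576 = 0  ⇒  r_C1 = 24 (r>0 drops 1)
2. [ext C1·C2]  r_C1² + 10r_C1 − 816 = 0  ⇒  r_C1 = 24 (r>0 drops 1)

24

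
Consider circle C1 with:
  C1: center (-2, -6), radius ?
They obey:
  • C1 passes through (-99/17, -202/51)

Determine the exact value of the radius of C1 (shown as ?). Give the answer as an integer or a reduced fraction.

13/3

1. [C1∋P]  r_C1² − 169/9 = 0  ⇒  r_C1 = 13/3 (r>0 drops 1)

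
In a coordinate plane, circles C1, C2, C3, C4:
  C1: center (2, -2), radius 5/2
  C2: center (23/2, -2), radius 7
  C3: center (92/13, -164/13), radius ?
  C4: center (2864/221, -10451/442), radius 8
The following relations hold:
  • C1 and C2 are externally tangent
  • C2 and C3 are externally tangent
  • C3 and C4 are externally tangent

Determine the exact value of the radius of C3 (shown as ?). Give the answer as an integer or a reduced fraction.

9/2

1. [ext C2·C3]  r_C3² + 14r_C3 − 333/4 = 0  ⇒  r_C3 = 9/2 (r>0 drops 1)
2. [ext C3·C4]  r_C3² + 16r_C3 − 369/4 = 0  ⇒  r_C3 = 9/2 (r>0 drops 1)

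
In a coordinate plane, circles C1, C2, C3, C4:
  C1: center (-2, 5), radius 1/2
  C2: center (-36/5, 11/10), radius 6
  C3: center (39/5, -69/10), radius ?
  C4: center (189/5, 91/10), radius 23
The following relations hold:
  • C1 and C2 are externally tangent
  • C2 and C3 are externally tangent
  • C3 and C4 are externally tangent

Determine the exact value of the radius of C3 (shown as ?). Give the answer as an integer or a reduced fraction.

1. [ext C2·C3]  r_C3² + 12r_C3 − 253 = 0  ⇒  r_C3 = 11 (r>0 drops 1)
2. [ext C3·C4]  r_C3² + 46r_C3 − 627 = 0  ⇒  r_C3 = 11 (r>0 drops 1)

11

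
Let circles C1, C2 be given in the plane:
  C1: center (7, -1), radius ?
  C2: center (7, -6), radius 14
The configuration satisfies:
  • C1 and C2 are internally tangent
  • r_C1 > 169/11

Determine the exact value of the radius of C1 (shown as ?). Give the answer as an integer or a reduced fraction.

19

1. [int C1,C2]  r_C1² − 28r_C1 + 171 = 0  ⇒  r_C1 = 9 or 19
2. given r_C1 > 169/11: keep 19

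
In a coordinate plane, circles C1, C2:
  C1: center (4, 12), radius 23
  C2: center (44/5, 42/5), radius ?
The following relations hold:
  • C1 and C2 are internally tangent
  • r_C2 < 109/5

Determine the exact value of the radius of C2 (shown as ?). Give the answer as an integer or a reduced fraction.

17

1. [int C1,C2]  r_C2² − 46r_C2 + 493 = 0  ⇒  r_C2 = 17 or 29
2. given r_C2 < 109/5: keep 17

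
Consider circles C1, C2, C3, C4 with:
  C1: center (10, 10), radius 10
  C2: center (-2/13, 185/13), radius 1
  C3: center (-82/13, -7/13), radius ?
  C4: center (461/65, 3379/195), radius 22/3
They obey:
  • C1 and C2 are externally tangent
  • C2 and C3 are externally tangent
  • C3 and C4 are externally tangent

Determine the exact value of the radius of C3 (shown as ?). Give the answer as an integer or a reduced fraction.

15

1. [ext C2·C3]  r_C3² + 2r_C3 − 255 = 0  ⇒  r_C3 = 15 (r>0 drops 1)
2. [ext C3·C4]  r_C3² + (44/3)r_C3 − 445 = 0  ⇒  r_C3 = 15 (r>0 drops 1)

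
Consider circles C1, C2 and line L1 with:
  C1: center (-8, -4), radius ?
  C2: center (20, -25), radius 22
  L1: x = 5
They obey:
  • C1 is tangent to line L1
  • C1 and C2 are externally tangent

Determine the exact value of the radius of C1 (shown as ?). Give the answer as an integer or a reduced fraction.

13

1. [C1‖L1]  r_C1² − 169 = 0  ⇒  r_C1 = 13 (r>0 drops 1)
2. [ext C1·C2]  r_C1² + 44r_C1 − 741 = 0  ⇒  r_C1 = 13 (r>0 drops 1)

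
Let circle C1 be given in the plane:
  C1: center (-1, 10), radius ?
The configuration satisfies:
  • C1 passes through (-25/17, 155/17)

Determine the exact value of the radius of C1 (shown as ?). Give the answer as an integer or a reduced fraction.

1. [C1∋P]  r_C1² − 1 = 0  ⇒  r_C1 = 1 (r>0 drops 1)

1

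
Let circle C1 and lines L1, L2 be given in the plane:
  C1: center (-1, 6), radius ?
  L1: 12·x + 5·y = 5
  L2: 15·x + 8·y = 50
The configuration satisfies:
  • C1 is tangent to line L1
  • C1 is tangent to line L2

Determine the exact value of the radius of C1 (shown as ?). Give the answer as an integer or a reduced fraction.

1

1. [C1‖L1]  r_C1² − 1 = 0  ⇒  r_C1 = 1 (r>0 drops 1)
2. [C1‖L2]  r_C1² − 1 = 0  ⇒  r_C1 = 1 (r>0 drops 1)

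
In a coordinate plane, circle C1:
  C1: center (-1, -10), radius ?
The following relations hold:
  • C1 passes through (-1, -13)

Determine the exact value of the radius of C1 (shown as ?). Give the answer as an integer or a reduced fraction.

1. [C1∋P]  r_C1² − 9 = 0  ⇒  r_C1 = 3 (r>0 drops 1)

3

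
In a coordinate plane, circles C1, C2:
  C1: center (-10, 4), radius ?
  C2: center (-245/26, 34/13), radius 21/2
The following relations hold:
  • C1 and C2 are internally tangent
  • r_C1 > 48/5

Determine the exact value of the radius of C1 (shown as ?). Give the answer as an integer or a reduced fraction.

1. [int C1,C2]  r_C1² − 21r_C1 + 108 = 0  ⇒  r_C1 = 9 or 12
2. given r_C1 > 48/5: keep 12

12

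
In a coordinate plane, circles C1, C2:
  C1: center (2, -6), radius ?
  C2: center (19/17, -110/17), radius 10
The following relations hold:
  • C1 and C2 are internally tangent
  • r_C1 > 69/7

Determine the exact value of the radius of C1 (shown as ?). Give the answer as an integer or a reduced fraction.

1. [int C1,C2]  r_C1² − 20r_C1 + 99 = 0  ⇒  r_C1 = 9 or 11
2. given r_C1 > 69/7: keep 11

11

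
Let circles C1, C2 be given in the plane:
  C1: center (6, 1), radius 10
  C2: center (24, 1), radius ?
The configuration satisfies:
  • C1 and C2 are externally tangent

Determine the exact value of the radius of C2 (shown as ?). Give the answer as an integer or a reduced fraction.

8

1. [ext C1·C2]  r_C2² + 20r_C2 − 224 = 0  ⇒  r_C2 = 8 (r>0 drops 1)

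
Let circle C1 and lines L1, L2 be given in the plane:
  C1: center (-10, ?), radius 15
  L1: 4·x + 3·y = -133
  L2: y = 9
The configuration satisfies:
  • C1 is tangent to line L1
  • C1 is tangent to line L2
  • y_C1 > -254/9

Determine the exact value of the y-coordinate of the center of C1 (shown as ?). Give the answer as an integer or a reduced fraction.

1. [C1‖L1]  y_C1² + 62y_C1 + 336 = 0  ⇒  y_C1 = -56 or -6
2. [C1‖L2]  y_C1² − 18y_C1 − 144 = 0  ⇒  y_C1 = -6 or 24

-6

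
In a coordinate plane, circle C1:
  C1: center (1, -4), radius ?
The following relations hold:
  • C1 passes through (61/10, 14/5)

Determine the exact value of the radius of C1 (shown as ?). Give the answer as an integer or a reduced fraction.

1. [C1∋P]  r_C1² − 289/4 = 0  ⇒  r_C1 = 17/2 (r>0 drops 1)

17/2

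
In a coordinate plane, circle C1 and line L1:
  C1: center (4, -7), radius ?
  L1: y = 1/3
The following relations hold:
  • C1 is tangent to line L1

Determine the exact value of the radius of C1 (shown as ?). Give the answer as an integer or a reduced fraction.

1. [C1‖L1]  r_C1² − 484/9 = 0  ⇒  r_C1 = 22/3 (r>0 drops 1)

22/3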